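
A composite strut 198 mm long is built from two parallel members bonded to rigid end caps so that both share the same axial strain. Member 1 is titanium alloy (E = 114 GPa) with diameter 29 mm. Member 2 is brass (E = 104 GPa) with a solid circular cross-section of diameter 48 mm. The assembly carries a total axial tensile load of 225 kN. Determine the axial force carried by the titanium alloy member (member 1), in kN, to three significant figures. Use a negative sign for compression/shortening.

64.3 kN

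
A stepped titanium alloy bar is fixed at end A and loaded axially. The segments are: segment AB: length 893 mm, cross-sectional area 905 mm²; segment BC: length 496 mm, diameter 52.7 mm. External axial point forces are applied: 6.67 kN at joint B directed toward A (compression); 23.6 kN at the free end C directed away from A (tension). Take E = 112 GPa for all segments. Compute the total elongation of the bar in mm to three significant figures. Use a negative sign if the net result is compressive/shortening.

Internal axial forces (sectioning from the free end, tension +): N_BC = 23.6 kN, N_AB = 16.93 kN.
A_BC = 2181 mm².
δ_AB = 16930·893/(905·112000) = 0.1492 mm
δ_BC = 23600·496/(2181·112000) = 0.04791 mm
δ = Σδ_i = 0.1971 mm.

0.197 mm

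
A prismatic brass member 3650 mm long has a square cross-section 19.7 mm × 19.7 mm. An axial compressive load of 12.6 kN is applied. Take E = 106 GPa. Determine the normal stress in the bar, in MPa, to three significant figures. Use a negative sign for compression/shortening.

-32.5 MPa

A = 388.1 mm².
σ = N/A = -12600/388.1 = -32.47 MPa.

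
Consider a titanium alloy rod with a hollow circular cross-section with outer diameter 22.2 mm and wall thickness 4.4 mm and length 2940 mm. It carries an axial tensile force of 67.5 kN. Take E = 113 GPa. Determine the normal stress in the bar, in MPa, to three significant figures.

274 MPa

A = 246 mm².
σ = N/A = 67500/246 = 274.3 MPa.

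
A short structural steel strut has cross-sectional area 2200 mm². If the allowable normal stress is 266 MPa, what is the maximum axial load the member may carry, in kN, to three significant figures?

P_max = σ_allow · A = 266 · 2200 = 585200 N = 585.2 kN.

585 kN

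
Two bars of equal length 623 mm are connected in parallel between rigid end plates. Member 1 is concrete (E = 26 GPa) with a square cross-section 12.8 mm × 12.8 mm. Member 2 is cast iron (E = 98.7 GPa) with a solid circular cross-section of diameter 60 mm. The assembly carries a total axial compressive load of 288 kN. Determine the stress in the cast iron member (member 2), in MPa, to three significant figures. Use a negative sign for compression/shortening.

-100 MPa

A_1 = 163.8 mm².
A_2 = 2827 mm².
Equal strain + equilibrium ⇒ each member carries load in proportion to AE: A₁E₁ = 4260000 N, A₂E₂ = 279100000 N, ΣAE = 283300000 N.
σ₂ = P·E₂/ΣAE = -288000·98700/283300000 = -100.3 MPa.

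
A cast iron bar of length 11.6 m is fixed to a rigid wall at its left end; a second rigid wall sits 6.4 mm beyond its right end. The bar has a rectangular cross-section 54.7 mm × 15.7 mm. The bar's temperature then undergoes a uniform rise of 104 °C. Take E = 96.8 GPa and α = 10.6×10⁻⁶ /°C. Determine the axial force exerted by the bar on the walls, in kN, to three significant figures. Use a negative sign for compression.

Free thermal expansion αLΔT = 10.6e-6 · 11600 · 104 = 12.79 mm.
The walls engage after the gap closes; constrained expansion = 12.79 − 6.4 = 6.388 mm.
The walls impose strain ε = −(6.388)/11600 = -5.5068e-04; σ = Eε = 96800 · -5.5068e-04 = -53.31 MPa.
Wall reaction R = σ·A = -53.31·858.8 = -45780 N = -45.78 kN.

-45.8 kN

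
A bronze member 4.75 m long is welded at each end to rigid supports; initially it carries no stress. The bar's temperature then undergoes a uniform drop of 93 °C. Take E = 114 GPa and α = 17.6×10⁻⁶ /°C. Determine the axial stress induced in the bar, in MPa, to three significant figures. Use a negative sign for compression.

187 MPa

Free thermal expansion αLΔT = 17.6e-6 · 4750 · -93 = -7.775 mm.
The walls impose strain ε = −(-7.775)/4750 = 1.6368e-03; σ = Eε = 114000 · 1.6368e-03 = 186.6 MPa.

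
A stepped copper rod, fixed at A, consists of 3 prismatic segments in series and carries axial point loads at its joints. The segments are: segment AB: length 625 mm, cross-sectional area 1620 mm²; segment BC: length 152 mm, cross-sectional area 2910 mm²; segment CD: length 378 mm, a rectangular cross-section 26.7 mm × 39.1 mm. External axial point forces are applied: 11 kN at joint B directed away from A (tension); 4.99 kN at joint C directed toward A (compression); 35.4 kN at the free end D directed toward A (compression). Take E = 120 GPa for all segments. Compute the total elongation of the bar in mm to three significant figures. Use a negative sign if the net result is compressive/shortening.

-0.219 mm

Internal axial forces (sectioning from the free end, tension +): N_CD = -35.4 kN, N_BC = -40.39 kN, N_AB = -29.39 kN.
A_CD = 1044 mm².
δ_AB = -29390·625/(1620·120000) = -0.09449 mm
δ_BC = -40390·152/(2910·120000) = -0.01758 mm
δ_CD = -35400·378/(1044·120000) = -0.1068 mm
δ = Σδ_i = -0.2189 mm.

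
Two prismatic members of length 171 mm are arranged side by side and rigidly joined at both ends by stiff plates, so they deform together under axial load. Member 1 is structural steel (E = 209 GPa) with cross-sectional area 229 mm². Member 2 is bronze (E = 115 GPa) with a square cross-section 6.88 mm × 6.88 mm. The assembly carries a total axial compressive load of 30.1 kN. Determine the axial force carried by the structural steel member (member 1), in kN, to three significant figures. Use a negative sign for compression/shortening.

A_2 = 47.33 mm².
Equal strain + equilibrium ⇒ each member carries load in proportion to AE: A₁E₁ = 47860000 N, A₂E₂ = 5443000 N, ΣAE = 53300000 N.
F₁ = P·A₁E₁/ΣAE = -30100·47860000/53300000 = -27030 N.

-27.0 kN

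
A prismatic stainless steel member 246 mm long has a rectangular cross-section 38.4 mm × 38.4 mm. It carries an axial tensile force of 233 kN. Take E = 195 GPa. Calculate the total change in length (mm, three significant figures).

A = 1475 mm².
δ_mech = NL/(AE) = 233000·246/(1475·195000) = 0.1993 mm.

0.199 mm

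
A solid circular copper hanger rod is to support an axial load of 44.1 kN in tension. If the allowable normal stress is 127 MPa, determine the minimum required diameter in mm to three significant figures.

Required area A ≥ P/σ_allow = 44100/127 = 347.2 mm².
For a solid circular section, d ≥ √(4A/π) = 21.03 mm.

21.0 mm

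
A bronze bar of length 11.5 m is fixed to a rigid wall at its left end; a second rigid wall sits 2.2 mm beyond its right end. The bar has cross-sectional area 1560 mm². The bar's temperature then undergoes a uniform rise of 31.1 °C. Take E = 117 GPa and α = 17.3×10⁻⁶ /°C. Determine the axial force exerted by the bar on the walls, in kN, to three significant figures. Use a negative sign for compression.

Free thermal expansion αLΔT = 17.3e-6 · 11500 · 31.1 = 6.187 mm.
The walls engage after the gap closes; constrained expansion = 6.187 − 2.2 = 3.987 mm.
The walls impose strain ε = −(3.987)/11500 = -3.4673e-04; σ = Eε = 117000 · -3.4673e-04 = -40.57 MPa.
Wall reaction R = σ·A = -40.57·1560 = -63280 N = -63.28 kN.

-63.3 kN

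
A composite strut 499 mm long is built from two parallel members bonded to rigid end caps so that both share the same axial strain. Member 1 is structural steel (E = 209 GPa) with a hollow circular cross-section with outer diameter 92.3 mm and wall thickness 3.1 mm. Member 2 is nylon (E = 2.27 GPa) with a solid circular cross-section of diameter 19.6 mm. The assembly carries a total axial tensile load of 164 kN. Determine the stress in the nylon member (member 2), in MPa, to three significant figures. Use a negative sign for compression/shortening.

2.04 MPa

A_1 = 868.7 mm².
A_2 = 301.7 mm².
Equal strain + equilibrium ⇒ each member carries load in proportion to AE: A₁E₁ = 181600000 N, A₂E₂ = 684900 N, ΣAE = 182200000 N.
σ₂ = P·E₂/ΣAE = 164000·2270/182200000 = 2.043 MPa.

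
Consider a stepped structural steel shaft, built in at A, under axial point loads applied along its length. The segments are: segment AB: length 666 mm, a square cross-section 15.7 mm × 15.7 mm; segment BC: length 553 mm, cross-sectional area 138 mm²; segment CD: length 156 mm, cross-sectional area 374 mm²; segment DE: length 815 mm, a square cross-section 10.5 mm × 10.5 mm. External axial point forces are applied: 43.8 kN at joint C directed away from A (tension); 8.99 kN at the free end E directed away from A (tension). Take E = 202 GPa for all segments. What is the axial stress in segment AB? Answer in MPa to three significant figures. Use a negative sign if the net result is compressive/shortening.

214 MPa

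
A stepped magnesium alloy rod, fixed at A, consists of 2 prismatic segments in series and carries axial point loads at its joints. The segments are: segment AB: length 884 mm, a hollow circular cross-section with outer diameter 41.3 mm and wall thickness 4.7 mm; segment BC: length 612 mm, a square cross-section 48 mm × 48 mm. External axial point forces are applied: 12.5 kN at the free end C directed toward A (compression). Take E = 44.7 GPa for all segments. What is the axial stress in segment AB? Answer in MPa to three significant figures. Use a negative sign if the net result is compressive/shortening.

Internal axial forces (sectioning from the free end, tension +): N_BC = -12.5 kN, N_AB = -12.5 kN.
A_AB = 540.4 mm².
σ_AB = N_AB/A_AB = -12500/540.4 = -23.13 MPa.

-23.1 MPa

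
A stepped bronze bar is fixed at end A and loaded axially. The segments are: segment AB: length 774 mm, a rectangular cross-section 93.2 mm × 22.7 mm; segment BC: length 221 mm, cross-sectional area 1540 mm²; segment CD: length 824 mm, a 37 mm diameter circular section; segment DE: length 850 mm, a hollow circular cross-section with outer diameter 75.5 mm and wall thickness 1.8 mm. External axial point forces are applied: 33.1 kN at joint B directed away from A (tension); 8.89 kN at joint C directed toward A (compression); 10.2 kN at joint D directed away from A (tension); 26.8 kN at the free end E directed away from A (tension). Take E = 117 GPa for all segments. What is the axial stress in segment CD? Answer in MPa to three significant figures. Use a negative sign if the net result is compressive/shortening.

Internal axial forces (sectioning from the free end, tension +): N_DE = 26.8 kN, N_CD = 37 kN, N_BC = 28.11 kN, N_AB = 61.21 kN.
A_CD = 1075 mm².
σ_CD = N_CD/A_CD = 37000/1075 = 34.41 MPa.

34.4 MPa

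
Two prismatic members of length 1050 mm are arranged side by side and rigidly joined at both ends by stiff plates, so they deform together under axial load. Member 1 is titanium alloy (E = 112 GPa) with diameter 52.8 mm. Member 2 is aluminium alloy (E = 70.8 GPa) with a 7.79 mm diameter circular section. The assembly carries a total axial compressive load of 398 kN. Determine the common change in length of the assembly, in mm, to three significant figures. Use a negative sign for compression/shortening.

-1.68 mm

A_1 = 2190 mm².
A_2 = 47.66 mm².
Equal strain + equilibrium ⇒ each member carries load in proportion to AE: A₁E₁ = 245200000 N, A₂E₂ = 3374000 N, ΣAE = 248600000 N.
δ = PL/ΣAE = -398000·1050/248600000 = -1.681 mm.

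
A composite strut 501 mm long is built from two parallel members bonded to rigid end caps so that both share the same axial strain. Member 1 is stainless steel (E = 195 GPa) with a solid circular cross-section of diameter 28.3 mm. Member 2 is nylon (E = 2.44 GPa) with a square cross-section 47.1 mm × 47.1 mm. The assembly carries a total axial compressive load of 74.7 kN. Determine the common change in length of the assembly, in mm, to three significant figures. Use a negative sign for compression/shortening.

-0.292 mm

A_1 = 629 mm².
A_2 = 2218 mm².
Equal strain + equilibrium ⇒ each member carries load in proportion to AE: A₁E₁ = 122700000 N, A₂E₂ = 5413000 N, ΣAE = 128100000 N.
δ = PL/ΣAE = -74700·501/128100000 = -0.2922 mm.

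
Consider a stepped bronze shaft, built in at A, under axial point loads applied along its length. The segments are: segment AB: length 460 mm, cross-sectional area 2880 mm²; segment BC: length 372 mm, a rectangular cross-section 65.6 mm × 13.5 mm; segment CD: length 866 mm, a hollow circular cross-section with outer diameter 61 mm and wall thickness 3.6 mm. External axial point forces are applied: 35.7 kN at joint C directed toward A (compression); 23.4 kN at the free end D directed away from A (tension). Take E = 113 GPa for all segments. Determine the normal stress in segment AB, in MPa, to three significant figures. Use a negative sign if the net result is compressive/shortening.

Internal axial forces (sectioning from the free end, tension +): N_CD = 23.4 kN, N_BC = -12.3 kN, N_AB = -12.3 kN.
σ_AB = N_AB/A_AB = -12300/2880 = -4.271 MPa.

-4.27 MPa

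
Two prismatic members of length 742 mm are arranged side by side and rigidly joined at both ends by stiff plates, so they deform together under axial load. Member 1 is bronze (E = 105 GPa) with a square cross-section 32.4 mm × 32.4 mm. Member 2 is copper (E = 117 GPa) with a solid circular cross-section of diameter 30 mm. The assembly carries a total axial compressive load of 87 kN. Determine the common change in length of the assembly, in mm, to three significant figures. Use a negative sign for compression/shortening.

-0.335 mm

A_1 = 1050 mm².
A_2 = 706.9 mm².
Equal strain + equilibrium ⇒ each member carries load in proportion to AE: A₁E₁ = 110200000 N, A₂E₂ = 82700000 N, ΣAE = 192900000 N.
δ = PL/ΣAE = -87000·742/192900000 = -0.3346 mm.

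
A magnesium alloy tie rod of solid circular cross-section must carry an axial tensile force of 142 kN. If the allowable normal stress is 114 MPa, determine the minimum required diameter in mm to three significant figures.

Required area A ≥ P/σ_allow = 142000/114 = 1246 mm².
For a solid circular section, d ≥ √(4A/π) = 39.82 mm.

39.8 mm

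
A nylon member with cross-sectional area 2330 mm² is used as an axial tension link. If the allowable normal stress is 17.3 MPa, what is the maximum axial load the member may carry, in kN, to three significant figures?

P_max = σ_allow · A = 17.3 · 2330 = 40310 N = 40.31 kN.

40.3 kN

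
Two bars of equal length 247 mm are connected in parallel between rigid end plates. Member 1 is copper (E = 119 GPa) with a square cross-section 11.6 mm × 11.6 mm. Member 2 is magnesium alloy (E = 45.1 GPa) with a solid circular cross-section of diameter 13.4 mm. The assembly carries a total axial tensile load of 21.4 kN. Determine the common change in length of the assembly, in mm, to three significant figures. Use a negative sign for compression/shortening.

A_1 = 134.6 mm².
A_2 = 141 mm².
Equal strain + equilibrium ⇒ each member carries load in proportion to AE: A₁E₁ = 16010000 N, A₂E₂ = 6360000 N, ΣAE = 22370000 N.
δ = PL/ΣAE = 21400·247/22370000 = 0.2363 mm.

0.236 mm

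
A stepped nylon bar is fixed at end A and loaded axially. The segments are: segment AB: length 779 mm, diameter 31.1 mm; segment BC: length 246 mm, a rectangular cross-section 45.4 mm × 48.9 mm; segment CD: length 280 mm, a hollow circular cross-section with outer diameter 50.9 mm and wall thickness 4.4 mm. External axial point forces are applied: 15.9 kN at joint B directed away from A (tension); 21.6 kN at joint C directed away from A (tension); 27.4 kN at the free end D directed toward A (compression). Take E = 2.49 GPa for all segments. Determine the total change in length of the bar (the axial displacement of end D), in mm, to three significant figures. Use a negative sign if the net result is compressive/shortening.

-0.892 mm

Internal axial forces (sectioning from the free end, tension +): N_CD = -27.4 kN, N_BC = -5.8 kN, N_AB = 10.1 kN.
A_AB = 759.6 mm².
A_BC = 2220 mm².
A_CD = 642.8 mm².
δ_AB = 10100·779/(759.6·2490) = 4.16 mm
δ_BC = -5800·246/(2220·2490) = -0.2581 mm
δ_CD = -27400·280/(642.8·2490) = -4.794 mm
δ = Σδ_i = -0.892 mm.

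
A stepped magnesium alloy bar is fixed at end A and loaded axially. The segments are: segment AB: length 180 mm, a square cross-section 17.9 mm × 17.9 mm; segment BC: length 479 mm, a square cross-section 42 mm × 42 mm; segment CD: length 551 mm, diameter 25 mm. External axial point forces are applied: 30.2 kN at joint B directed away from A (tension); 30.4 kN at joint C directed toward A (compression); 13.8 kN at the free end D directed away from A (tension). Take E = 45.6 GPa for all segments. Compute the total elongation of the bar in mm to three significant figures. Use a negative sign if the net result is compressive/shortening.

Internal axial forces (sectioning from the free end, tension +): N_CD = 13.8 kN, N_BC = -16.6 kN, N_AB = 13.6 kN.
A_AB = 320.4 mm².
A_BC = 1764 mm².
A_CD = 490.9 mm².
δ_AB = 13600·180/(320.4·45600) = 0.1675 mm
δ_BC = -16600·479/(1764·45600) = -0.09885 mm
δ_CD = 13800·551/(490.9·45600) = 0.3397 mm
δ = Σδ_i = 0.4084 mm.

0.408 mm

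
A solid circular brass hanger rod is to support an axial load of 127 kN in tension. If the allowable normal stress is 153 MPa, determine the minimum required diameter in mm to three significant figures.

32.5 mm

Required area A ≥ P/σ_allow = 127000/153 = 830.1 mm².
For a solid circular section, d ≥ √(4A/π) = 32.51 mm.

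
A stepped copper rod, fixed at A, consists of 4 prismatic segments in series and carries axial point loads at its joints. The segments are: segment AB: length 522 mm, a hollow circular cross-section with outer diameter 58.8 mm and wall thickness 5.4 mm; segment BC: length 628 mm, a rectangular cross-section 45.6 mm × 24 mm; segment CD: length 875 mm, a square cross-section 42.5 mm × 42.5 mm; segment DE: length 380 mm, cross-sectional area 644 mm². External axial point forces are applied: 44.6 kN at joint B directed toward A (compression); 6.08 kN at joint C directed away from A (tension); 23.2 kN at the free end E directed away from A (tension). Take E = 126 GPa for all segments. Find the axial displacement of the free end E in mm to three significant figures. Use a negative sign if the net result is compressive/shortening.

0.261 mm

Internal axial forces (sectioning from the free end, tension +): N_DE = 23.2 kN, N_CD = 23.2 kN, N_BC = 29.28 kN, N_AB = -15.32 kN.
A_AB = 905.9 mm².
A_BC = 1094 mm².
A_CD = 1806 mm².
δ_AB = -15320·522/(905.9·126000) = -0.07006 mm
δ_BC = 29280·628/(1094·126000) = 0.1333 mm
δ_CD = 23200·875/(1806·126000) = 0.0892 mm
δ_DE = 23200·380/(644·126000) = 0.1086 mm
δ = Σδ_i = 0.2611 mm.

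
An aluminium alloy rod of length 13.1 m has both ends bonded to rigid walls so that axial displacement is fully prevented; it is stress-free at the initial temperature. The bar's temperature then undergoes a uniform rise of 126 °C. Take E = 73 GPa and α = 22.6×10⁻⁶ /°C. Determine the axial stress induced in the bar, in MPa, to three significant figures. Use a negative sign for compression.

-208 MPa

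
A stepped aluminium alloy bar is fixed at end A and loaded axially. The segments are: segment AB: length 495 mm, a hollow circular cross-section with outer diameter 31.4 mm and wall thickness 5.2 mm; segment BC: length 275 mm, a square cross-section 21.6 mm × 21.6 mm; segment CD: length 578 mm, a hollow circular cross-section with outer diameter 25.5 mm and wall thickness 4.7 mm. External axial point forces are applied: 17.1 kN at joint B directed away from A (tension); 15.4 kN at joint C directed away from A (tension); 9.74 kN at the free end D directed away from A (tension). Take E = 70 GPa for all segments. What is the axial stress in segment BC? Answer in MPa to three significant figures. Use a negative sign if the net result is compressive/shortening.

53.9 MPa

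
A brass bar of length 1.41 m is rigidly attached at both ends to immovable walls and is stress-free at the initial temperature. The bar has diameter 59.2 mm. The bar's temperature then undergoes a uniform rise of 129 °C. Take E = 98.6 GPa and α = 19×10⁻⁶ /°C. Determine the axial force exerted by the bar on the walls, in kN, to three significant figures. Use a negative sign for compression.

Free thermal expansion αLΔT = 19e-6 · 1410 · 129 = 3.456 mm.
The walls impose strain ε = −(3.456)/1410 = -2.4510e-03; σ = Eε = 98600 · -2.4510e-03 = -241.7 MPa.
Wall reaction R = σ·A = -241.7·2753 = -665200 N = -665.2 kN.

-665 kN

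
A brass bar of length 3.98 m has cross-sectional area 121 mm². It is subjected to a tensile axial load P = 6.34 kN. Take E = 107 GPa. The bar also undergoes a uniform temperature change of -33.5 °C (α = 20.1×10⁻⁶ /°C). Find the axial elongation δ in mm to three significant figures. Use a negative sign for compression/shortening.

δ_mech = NL/(AE) = 6340·3980/(121·107000) = 1.949 mm.
δ_thermal = αLΔT = 20.1e-6·3980·-33.5 = -2.68 mm.
δ = δ_mech + δ_thermal = -0.731 mm.

-0.731 mm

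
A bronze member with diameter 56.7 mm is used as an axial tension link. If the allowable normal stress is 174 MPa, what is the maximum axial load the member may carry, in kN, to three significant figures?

A = 2525 mm².
P_max = σ_allow · A = 174 · 2525 = 439300 N = 439.3 kN.

439 kN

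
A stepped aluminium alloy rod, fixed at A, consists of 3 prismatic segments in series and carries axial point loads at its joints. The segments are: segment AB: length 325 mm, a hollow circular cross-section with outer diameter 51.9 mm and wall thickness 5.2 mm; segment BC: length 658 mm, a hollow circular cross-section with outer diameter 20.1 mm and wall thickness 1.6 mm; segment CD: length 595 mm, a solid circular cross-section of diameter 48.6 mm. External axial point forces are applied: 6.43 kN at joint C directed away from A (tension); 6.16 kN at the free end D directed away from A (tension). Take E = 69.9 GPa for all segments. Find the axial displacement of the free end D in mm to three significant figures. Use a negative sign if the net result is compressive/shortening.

Internal axial forces (sectioning from the free end, tension +): N_CD = 6.16 kN, N_BC = 12.59 kN, N_AB = 12.59 kN.
A_AB = 762.9 mm².
A_BC = 92.99 mm².
A_CD = 1855 mm².
δ_AB = 12590·325/(762.9·69900) = 0.07673 mm
δ_BC = 12590·658/(92.99·69900) = 1.274 mm
δ_CD = 6160·595/(1855·69900) = 0.02827 mm
δ = Σδ_i = 1.379 mm.

1.38 mm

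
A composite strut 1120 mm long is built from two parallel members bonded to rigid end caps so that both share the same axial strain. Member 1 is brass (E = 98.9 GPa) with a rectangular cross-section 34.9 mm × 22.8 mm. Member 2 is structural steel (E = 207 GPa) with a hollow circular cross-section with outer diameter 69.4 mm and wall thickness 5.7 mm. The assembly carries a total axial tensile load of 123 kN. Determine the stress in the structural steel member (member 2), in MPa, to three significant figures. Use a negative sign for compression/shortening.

80.9 MPa

A_1 = 795.7 mm².
A_2 = 1141 mm².
Equal strain + equilibrium ⇒ each member carries load in proportion to AE: A₁E₁ = 78700000 N, A₂E₂ = 236100000 N, ΣAE = 314800000 N.
σ₂ = P·E₂/ΣAE = 123000·207000/314800000 = 80.88 MPa.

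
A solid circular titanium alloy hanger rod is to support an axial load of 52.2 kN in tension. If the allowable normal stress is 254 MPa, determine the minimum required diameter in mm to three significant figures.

16.2 mm

Required area A ≥ P/σ_allow = 52200/254 = 205.5 mm².
For a solid circular section, d ≥ √(4A/π) = 16.18 mm.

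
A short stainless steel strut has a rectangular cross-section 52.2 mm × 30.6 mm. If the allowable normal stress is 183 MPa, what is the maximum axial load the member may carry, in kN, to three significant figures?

A = 1597 mm².
P_max = σ_allow · A = 183 · 1597 = 292300 N = 292.3 kN.

292 kN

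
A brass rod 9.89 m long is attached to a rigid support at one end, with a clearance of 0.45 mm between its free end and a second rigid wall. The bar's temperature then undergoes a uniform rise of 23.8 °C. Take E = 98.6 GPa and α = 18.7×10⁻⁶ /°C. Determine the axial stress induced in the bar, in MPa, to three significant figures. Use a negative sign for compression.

-39.4 MPa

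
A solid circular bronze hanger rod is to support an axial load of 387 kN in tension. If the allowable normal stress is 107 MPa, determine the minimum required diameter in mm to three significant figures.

Required area A ≥ P/σ_allow = 387000/107 = 3617 mm².
For a solid circular section, d ≥ √(4A/π) = 67.86 mm.

67.9 mm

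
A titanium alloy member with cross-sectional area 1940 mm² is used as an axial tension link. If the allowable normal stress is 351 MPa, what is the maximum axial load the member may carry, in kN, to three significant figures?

681 kN

P_max = σ_allow · A = 351 · 1940 = 680900 N = 680.9 kN.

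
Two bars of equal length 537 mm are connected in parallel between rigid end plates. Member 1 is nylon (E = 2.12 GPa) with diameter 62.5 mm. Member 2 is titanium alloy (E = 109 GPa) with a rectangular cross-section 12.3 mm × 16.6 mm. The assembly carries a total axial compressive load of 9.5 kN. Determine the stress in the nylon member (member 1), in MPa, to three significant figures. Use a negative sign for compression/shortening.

-0.700 MPa

A_1 = 3068 mm².
A_2 = 204.2 mm².
Equal strain + equilibrium ⇒ each member carries load in proportion to AE: A₁E₁ = 6504000 N, A₂E₂ = 22260000 N, ΣAE = 28760000 N.
σ₁ = P·E₁/ΣAE = -9500·2120/28760000 = -0.7003 MPa.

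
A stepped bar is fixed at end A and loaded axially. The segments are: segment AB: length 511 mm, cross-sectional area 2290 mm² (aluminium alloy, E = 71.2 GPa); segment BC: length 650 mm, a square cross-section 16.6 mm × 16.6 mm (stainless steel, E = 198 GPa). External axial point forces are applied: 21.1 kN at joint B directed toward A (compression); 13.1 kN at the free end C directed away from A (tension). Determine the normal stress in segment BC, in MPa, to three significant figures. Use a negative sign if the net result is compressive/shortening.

47.5 MPa

Internal axial forces (sectioning from the free end, tension +): N_BC = 13.1 kN, N_AB = -8 kN.
A_BC = 275.6 mm².
σ_BC = N_BC/A_BC = 13100/275.6 = 47.54 MPa.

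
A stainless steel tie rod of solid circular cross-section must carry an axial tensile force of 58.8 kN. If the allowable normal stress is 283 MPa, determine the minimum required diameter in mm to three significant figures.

16.3 mm

Required area A ≥ P/σ_allow = 58800/283 = 207.8 mm².
For a solid circular section, d ≥ √(4A/π) = 16.26 mm.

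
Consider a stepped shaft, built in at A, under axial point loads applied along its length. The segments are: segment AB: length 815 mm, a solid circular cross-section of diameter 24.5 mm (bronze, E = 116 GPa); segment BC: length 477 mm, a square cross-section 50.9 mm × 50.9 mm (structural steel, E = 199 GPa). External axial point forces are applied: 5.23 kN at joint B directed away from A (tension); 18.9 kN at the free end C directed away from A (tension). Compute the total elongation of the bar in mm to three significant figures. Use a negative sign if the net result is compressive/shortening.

Internal axial forces (sectioning from the free end, tension +): N_BC = 18.9 kN, N_AB = 24.13 kN.
A_AB = 471.4 mm².
A_BC = 2591 mm².
δ_AB = 24130·815/(471.4·116000) = 0.3596 mm
δ_BC = 18900·477/(2591·199000) = 0.01749 mm
δ = Σδ_i = 0.3771 mm.

0.377 mm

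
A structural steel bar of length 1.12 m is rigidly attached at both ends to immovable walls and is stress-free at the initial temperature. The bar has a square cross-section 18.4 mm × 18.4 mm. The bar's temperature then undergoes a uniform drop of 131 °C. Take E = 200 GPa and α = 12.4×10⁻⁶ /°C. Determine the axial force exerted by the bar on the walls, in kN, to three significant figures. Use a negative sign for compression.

Free thermal expansion αLΔT = 12.4e-6 · 1120 · -131 = -1.819 mm.
The walls impose strain ε = −(-1.819)/1120 = 1.6244e-03; σ = Eε = 200000 · 1.6244e-03 = 324.9 MPa.
Wall reaction R = σ·A = 324.9·338.6 = 110000 N = 110 kN.

110 kN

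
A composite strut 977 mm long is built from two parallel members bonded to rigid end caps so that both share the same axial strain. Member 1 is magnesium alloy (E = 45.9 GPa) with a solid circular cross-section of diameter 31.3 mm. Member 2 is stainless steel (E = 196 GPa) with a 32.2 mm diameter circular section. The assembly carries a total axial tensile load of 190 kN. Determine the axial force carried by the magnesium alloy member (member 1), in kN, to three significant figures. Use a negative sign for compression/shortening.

A_1 = 769.4 mm².
A_2 = 814.3 mm².
Equal strain + equilibrium ⇒ each member carries load in proportion to AE: A₁E₁ = 35320000 N, A₂E₂ = 159600000 N, ΣAE = 194900000 N.
F₁ = P·A₁E₁/ΣAE = 190000·35320000/194900000 = 34420 N.

34.4 kN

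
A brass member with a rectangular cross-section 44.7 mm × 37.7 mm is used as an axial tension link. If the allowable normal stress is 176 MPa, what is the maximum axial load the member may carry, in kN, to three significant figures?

297 kN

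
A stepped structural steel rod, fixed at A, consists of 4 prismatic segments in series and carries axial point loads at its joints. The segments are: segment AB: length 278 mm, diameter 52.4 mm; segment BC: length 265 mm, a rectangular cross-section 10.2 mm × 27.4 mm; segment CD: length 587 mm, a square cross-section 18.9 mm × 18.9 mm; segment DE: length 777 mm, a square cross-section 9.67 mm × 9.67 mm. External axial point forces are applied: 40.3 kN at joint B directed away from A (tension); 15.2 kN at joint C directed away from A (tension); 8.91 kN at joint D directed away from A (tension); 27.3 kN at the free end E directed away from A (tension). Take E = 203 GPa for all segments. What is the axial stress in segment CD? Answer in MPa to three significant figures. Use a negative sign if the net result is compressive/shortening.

101 MPa

Internal axial forces (sectioning from the free end, tension +): N_DE = 27.3 kN, N_CD = 36.21 kN, N_BC = 51.41 kN, N_AB = 91.71 kN.
A_CD = 357.2 mm².
σ_CD = N_CD/A_CD = 36210/357.2 = 101.4 MPa.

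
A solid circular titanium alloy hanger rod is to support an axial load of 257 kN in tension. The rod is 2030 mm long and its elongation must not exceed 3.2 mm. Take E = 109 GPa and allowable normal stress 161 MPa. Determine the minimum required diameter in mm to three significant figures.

45.1 mm

Required area A ≥ P/σ_allow = 257000/161 = 1596 mm².
For a solid circular section, d ≥ √(4A/π) = 45.08 mm.
Elongation limit: A ≥ PL/(Eδ_allow) = 257000·2030/(109000·3.2) = 1496 mm² ⇒ d ≥ 43.64 mm.
The stress limit governs.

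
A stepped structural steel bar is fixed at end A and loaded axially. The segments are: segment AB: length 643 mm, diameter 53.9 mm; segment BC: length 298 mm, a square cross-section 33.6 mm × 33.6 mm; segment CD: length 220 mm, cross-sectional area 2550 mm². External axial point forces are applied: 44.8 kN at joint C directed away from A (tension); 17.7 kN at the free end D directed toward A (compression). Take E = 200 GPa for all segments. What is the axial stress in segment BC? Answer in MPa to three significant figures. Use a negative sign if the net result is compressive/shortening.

24.0 MPa

Internal axial forces (sectioning from the free end, tension +): N_CD = -17.7 kN, N_BC = 27.1 kN, N_AB = 27.1 kN.
A_BC = 1129 mm².
σ_BC = N_BC/A_BC = 27100/1129 = 24 MPa.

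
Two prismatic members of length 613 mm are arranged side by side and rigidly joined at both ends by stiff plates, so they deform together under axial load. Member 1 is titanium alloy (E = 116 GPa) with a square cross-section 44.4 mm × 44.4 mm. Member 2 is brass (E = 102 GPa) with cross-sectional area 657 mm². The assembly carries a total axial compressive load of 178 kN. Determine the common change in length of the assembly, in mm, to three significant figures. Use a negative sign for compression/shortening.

-0.369 mm

A_1 = 1971 mm².
Equal strain + equilibrium ⇒ each member carries load in proportion to AE: A₁E₁ = 228700000 N, A₂E₂ = 67010000 N, ΣAE = 295700000 N.
δ = PL/ΣAE = -178000·613/295700000 = -0.369 mm.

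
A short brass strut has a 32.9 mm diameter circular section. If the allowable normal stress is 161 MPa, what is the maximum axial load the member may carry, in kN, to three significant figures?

137 kN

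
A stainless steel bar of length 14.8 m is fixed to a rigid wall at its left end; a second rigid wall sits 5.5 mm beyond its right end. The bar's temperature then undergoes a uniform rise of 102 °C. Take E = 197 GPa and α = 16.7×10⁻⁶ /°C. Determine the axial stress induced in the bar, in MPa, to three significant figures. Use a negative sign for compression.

Free thermal expansion αLΔT = 16.7e-6 · 14800 · 102 = 25.21 mm.
The walls engage after the gap closes; constrained expansion = 25.21 − 5.5 = 19.71 mm.
The walls impose strain ε = −(19.71)/14800 = -1.3318e-03; σ = Eε = 197000 · -1.3318e-03 = -262.4 MPa.

-262 MPa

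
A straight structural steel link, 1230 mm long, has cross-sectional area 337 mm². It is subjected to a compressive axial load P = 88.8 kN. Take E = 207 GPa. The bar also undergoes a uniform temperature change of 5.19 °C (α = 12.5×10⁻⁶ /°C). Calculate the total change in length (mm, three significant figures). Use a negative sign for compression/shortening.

-1.49 mm

δ_mech = NL/(AE) = -88800·1230/(337·207000) = -1.566 mm.
δ_thermal = αLΔT = 12.5e-6·1230·5.19 = 0.0798 mm.
δ = δ_mech + δ_thermal = -1.486 mm.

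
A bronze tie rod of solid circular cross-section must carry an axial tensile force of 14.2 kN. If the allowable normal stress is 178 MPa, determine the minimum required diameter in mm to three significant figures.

10.1 mm

Required area A ≥ P/σ_allow = 14200/178 = 79.78 mm².
For a solid circular section, d ≥ √(4A/π) = 10.08 mm.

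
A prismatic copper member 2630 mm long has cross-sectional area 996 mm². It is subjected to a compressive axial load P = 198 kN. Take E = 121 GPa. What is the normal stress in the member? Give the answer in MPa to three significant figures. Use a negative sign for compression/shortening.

σ = N/A = -198000/996 = -198.8 MPa.

-199 MPa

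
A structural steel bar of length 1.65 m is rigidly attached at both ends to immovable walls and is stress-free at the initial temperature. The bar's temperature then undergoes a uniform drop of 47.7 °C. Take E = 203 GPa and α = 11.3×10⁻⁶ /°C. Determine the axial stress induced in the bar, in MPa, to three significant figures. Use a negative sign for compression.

Free thermal expansion αLΔT = 11.3e-6 · 1650 · -47.7 = -0.8894 mm.
The walls impose strain ε = −(-0.8894)/1650 = 5.3901e-04; σ = Eε = 203000 · 5.3901e-04 = 109.4 MPa.

109 MPa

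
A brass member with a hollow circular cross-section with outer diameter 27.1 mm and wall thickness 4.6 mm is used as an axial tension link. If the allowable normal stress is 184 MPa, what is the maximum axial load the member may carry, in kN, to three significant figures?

A = 325.2 mm².
P_max = σ_allow · A = 184 · 325.2 = 59830 N = 59.83 kN.

59.8 kN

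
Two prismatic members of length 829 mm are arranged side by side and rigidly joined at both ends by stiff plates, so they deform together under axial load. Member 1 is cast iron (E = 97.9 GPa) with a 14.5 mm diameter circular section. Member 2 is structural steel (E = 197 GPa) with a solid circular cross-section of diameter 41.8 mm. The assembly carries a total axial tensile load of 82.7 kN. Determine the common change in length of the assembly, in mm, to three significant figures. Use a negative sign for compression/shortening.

0.239 mm

A_1 = 165.1 mm².
A_2 = 1372 mm².
Equal strain + equilibrium ⇒ each member carries load in proportion to AE: A₁E₁ = 16170000 N, A₂E₂ = 270300000 N, ΣAE = 286500000 N.
δ = PL/ΣAE = 82700·829/286500000 = 0.2393 mm.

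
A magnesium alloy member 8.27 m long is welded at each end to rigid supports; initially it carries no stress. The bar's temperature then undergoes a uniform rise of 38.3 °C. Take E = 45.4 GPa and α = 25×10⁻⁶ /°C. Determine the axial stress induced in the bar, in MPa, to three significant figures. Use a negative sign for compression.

Free thermal expansion αLΔT = 25e-6 · 8270 · 38.3 = 7.919 mm.
The walls impose strain ε = −(7.919)/8270 = -9.5750e-04; σ = Eε = 45400 · -9.5750e-04 = -43.47 MPa.

-43.5 MPa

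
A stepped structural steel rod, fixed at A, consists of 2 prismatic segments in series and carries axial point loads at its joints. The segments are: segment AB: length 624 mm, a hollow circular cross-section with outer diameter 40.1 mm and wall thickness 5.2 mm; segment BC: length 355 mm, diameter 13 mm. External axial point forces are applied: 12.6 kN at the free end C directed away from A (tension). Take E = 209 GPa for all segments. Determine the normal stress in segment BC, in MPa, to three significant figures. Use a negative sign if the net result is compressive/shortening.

Internal axial forces (sectioning from the free end, tension +): N_BC = 12.6 kN, N_AB = 12.6 kN.
A_BC = 132.7 mm².
σ_BC = N_BC/A_BC = 12600/132.7 = 94.93 MPa.

94.9 MPa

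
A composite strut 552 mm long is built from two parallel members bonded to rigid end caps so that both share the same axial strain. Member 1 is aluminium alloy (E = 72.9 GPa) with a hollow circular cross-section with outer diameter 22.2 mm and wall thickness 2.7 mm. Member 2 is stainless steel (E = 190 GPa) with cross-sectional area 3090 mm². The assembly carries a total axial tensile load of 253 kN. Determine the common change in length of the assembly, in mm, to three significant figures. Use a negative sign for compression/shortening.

0.233 mm

A_1 = 165.4 mm².
Equal strain + equilibrium ⇒ each member carries load in proportion to AE: A₁E₁ = 12060000 N, A₂E₂ = 587100000 N, ΣAE = 599200000 N.
δ = PL/ΣAE = 253000·552/599200000 = 0.2331 mm.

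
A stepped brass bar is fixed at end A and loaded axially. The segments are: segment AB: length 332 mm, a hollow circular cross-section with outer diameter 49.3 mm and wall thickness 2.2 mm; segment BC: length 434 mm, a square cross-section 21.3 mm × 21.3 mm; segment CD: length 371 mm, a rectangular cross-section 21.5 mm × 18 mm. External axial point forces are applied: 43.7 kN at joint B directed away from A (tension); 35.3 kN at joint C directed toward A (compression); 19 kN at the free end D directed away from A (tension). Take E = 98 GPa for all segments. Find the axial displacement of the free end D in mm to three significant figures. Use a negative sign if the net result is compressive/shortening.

0.312 mm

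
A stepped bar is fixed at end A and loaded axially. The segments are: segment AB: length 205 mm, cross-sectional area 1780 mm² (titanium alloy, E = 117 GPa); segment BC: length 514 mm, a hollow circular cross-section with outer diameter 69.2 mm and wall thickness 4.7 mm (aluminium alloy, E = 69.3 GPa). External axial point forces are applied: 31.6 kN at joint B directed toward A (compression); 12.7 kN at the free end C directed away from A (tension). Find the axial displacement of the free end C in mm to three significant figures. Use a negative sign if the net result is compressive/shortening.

0.0803 mm

Internal axial forces (sectioning from the free end, tension +): N_BC = 12.7 kN, N_AB = -18.9 kN.
A_BC = 952.4 mm².
δ_AB = -18900·205/(1780·117000) = -0.0186 mm
δ_BC = 12700·514/(952.4·69300) = 0.09891 mm
δ = Σδ_i = 0.0803 mm.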